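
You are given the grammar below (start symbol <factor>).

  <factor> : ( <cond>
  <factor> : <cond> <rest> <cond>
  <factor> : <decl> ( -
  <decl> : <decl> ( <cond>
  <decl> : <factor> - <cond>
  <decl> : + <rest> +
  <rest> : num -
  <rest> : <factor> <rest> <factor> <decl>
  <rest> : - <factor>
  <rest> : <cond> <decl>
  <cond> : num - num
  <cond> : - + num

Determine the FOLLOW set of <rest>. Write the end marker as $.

{ (, +, -, num }

In <factor> : <cond> <rest> <cond>: add FIRST(<cond>) = { -, num }.
In <decl> : + <rest> +: add FIRST(+) = { + }.
In <rest> : <factor> <rest> <factor> <decl>: add FIRST(<factor> <decl>) = { (, +, -, num }.
Union: FOLLOW(<rest>) = { (, +, -, num }.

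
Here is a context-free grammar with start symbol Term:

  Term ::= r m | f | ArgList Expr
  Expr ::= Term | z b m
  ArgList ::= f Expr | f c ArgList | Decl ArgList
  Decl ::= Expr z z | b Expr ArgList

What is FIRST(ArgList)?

{ b, f, r, z }

ArgList ::= f Expr contributes {f}.
ArgList ::= f c ArgList contributes {f}.
From ArgList ::= Decl ArgList: add FIRST(Decl) = { b, f, r, z }.
Union: FIRST(ArgList) = { b, f, r, z }.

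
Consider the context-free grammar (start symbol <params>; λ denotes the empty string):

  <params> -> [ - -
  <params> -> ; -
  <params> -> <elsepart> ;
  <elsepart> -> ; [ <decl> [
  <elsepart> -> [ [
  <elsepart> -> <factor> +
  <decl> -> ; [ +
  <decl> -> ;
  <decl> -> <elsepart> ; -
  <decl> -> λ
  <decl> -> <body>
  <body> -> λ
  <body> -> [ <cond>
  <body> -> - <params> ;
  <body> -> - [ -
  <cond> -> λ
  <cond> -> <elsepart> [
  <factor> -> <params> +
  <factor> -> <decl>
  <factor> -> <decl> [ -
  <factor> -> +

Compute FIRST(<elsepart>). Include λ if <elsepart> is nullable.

<elsepart> -> ; [ <decl> [ contributes {;}.
<elsepart> -> [ [ contributes {[}.
From <elsepart> -> <factor> +: <factor> nullable, take FIRST(<factor>) ∪ {+} = { +, -, ;, [ }.
Union: FIRST(<elsepart>) = { +, -, ;, [ }.

{ +, -, ;, [ }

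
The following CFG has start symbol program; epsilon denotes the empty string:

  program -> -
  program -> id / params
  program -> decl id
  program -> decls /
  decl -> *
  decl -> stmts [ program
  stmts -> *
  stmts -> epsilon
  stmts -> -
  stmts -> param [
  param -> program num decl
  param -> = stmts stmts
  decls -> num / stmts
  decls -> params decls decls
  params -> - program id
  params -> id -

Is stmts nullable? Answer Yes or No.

stmts has an epsilon-production, so stmts ⇒ epsilon.

Yes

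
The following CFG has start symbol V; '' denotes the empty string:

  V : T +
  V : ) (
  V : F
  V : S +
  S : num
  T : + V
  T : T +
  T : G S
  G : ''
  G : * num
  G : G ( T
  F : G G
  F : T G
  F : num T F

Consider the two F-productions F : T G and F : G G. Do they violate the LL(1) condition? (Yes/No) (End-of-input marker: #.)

FIRST(T G) = { (, *, +, num } and FIRST(G G) = { (, *, '' }.
Both contain (, so the two alternatives are not disjoint — LL(1) conflict.

Yes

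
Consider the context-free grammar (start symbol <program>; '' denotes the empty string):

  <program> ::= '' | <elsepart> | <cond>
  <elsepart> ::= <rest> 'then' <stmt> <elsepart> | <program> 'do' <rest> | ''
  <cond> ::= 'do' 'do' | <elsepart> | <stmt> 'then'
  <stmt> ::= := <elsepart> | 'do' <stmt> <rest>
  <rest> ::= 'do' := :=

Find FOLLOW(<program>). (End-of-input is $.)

<program> is the start symbol, so $ ∈ FOLLOW(<program>).
In <elsepart> ::= <program> 'do' <rest>: add FIRST('do' <rest>) = { 'do' }.
Union: FOLLOW(<program>) = { $, 'do' }.

{ $, 'do' }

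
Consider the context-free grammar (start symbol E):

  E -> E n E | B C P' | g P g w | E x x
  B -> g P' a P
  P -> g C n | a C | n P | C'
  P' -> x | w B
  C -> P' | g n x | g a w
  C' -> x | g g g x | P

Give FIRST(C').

{ a, g, n, x }

C' -> x contributes {x}.
C' -> g g g x contributes {g}.
From C' -> P: add FIRST(P) = { a, g, n, x }.
Union: FIRST(C') = { a, g, n, x }.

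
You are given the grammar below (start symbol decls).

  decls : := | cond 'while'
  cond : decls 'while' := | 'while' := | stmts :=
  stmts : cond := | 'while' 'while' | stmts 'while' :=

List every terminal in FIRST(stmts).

From stmts : cond :=: add FIRST(cond) = { 'while', := }.
stmts : 'while' 'while' contributes {'while'}.
From stmts : stmts 'while' :=: add FIRST(stmts) = { 'while', := }.
Union: FIRST(stmts) = { 'while', := }.

{ 'while', := }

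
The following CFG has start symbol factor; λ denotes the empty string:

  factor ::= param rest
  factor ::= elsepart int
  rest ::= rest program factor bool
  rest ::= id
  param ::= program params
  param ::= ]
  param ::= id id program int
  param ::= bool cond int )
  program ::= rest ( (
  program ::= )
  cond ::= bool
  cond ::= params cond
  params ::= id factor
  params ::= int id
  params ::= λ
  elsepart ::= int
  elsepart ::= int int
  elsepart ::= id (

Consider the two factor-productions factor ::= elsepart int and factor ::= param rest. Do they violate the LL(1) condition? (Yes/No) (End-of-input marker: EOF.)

FIRST(elsepart int) = { id, int } and FIRST(param rest) = { ), ], bool, id }.
Both contain id, so the two alternatives are not disjoint — LL(1) conflict.

Yes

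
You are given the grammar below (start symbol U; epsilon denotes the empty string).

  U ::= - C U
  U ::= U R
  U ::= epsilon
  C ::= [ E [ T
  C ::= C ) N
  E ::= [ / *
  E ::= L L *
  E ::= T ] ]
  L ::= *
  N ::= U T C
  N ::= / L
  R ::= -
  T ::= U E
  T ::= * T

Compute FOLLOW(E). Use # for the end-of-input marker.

{ #, ), *, -, [, ] }

In C ::= [ E [ T: add FIRST([ T) = { [ }.
In T ::= U E: E is at the end, add FOLLOW(T) = { #, ), *, -, [, ] }.
Union: FOLLOW(E) = { #, ), *, -, [, ] }.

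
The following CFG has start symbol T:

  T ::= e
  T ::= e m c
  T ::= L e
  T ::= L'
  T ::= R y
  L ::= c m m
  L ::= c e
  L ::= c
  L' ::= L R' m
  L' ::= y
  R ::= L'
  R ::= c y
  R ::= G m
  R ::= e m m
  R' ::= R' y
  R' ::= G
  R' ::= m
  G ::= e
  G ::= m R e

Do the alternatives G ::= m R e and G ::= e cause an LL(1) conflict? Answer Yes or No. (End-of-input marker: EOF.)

FIRST(m R e) = { m } and FIRST(e) = { e }.
The FIRST sets are disjoint and neither alternative is nullable — no conflict.

No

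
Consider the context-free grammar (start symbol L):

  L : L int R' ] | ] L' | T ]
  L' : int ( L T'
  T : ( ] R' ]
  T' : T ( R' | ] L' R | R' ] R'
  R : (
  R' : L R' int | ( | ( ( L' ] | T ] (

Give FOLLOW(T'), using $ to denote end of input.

In L' : int ( L T': T' is at the end, add FOLLOW(L') = { $, (, ], int }.
Union: FOLLOW(T') = { $, (, ], int }.

{ $, (, ], int }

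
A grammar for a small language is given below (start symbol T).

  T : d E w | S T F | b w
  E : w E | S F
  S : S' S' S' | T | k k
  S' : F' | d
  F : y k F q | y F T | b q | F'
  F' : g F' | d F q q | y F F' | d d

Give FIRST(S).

From S : S' S' S': add FIRST(S') = { d, g, y }.
From S : T: add FIRST(T) = { b, d, g, k, y }.
S : k k contributes {k}.
Union: FIRST(S) = { b, d, g, k, y }.

{ b, d, g, k, y }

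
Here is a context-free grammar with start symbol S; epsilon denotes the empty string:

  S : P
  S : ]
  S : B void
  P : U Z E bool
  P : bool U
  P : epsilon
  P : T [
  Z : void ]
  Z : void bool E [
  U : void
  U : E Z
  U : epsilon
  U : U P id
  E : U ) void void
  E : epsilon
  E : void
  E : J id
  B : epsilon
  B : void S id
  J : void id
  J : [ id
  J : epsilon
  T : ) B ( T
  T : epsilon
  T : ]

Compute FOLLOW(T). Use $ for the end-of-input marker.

In P : T [: add FIRST([) = { [ }.
In T : ) B ( T: T is at the end, add FOLLOW(T) = { [ }.
Union: FOLLOW(T) = { [ }.

{ [ }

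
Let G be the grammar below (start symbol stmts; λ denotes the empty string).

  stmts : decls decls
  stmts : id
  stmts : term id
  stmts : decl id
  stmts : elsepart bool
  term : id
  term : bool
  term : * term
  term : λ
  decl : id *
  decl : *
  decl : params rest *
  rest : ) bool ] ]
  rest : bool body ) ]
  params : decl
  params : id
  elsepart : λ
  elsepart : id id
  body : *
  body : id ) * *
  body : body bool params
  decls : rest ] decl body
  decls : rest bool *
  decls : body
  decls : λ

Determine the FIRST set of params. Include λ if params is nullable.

{ *, id }

From params : decl: add FIRST(decl) = { *, id }.
params : id contributes {id}.
Union: FIRST(params) = { *, id }.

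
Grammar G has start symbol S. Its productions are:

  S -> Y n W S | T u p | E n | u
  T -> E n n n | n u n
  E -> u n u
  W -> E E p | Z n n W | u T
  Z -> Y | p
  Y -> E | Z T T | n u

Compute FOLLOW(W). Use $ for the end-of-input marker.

In S -> Y n W S: add FIRST(S) = { n, p, u }.
In W -> Z n n W: W is at the end, add FOLLOW(W) = { n, p, u }.
Union: FOLLOW(W) = { n, p, u }.

{ n, p, u }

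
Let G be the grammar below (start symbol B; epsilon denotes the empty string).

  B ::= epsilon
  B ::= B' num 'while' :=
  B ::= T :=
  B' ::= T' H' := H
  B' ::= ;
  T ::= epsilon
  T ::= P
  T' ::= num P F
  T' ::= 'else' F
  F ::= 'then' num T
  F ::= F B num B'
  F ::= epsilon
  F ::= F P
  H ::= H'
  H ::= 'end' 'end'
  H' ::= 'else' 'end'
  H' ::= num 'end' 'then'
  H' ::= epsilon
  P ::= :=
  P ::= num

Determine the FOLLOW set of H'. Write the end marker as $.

{ 'else', :=, ;, num }

In B' ::= T' H' := H: add FIRST(:= H) = { := }.
In H ::= H': H' is at the end, add FOLLOW(H) = { 'else', :=, ;, num }.
Union: FOLLOW(H') = { 'else', :=, ;, num }.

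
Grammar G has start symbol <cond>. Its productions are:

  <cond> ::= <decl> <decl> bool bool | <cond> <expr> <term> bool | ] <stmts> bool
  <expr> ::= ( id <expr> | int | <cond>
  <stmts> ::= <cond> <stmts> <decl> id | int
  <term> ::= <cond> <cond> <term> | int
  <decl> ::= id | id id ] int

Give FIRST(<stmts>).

{ ], id, int }

From <stmts> ::= <cond> <stmts> <decl> id: add FIRST(<cond>) = { ], id }.
<stmts> ::= int contributes {int}.
Union: FIRST(<stmts>) = { ], id, int }.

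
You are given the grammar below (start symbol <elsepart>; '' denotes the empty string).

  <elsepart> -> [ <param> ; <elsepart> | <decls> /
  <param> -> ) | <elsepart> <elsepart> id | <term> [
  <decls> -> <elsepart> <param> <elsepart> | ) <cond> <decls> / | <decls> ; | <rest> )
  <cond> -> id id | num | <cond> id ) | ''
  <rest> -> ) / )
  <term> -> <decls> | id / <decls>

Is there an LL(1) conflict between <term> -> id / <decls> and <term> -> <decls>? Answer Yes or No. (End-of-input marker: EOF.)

FIRST(id / <decls>) = { id } and FIRST(<decls>) = { ), [ }.
The FIRST sets are disjoint and neither alternative is nullable — no conflict.

No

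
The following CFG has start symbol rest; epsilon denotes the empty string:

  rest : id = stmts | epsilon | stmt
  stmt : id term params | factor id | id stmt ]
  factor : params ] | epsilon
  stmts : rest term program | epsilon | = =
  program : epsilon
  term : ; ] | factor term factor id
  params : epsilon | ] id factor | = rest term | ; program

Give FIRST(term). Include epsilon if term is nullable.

term : ; ] contributes {;}.
From term : factor term factor id: factor nullable, take FIRST(factor) ∪ FIRST(term) = { ;, =, ] }.
Union: FIRST(term) = { ;, =, ] }.

{ ;, =, ] }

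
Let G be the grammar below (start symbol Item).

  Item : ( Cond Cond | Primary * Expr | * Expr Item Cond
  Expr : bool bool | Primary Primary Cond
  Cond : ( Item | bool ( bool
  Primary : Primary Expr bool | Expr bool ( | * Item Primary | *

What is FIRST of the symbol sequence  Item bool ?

{ (, *, bool }

Add FIRST(Item) = { (, *, bool }; Item is not nullable, stop.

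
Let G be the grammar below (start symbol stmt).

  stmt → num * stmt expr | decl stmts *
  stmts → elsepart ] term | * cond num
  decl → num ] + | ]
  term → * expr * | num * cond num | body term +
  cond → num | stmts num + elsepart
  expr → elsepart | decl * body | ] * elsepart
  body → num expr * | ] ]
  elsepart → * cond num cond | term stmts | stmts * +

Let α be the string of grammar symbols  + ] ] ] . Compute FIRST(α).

{ + }

+ is a terminal; add {+} and stop.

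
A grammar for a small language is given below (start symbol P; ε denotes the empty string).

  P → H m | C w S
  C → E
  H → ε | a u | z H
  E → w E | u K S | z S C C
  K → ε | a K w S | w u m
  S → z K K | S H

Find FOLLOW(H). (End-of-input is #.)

In P → H m: add FIRST(m) = { m }.
In H → z H: H is at the end, add FOLLOW(H) = { #, a, m, u, w, z }.
In S → S H: H is at the end, add FOLLOW(S) = { #, a, u, w, z }.
Union: FOLLOW(H) = { #, a, m, u, w, z }.

{ #, a, m, u, w, z }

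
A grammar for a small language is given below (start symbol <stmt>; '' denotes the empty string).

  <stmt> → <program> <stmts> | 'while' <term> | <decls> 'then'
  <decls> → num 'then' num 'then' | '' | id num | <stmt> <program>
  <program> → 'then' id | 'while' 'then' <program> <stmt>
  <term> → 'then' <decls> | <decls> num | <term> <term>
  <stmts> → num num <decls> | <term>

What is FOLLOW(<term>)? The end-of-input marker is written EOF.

{ EOF, 'then', 'while', id, num }

In <stmt> → 'while' <term>: <term> is at the end, add FOLLOW(<stmt>) = { EOF, 'then', 'while', id, num }.
In <term> → <term> <term>: add FIRST(<term>) = { 'then', 'while', id, num }.
In <term> → <term> <term>: <term> is at the end, add FOLLOW(<term>) = { EOF, 'then', 'while', id, num }.
In <stmts> → <term>: <term> is at the end, add FOLLOW(<stmts>) = { EOF, 'then', 'while', id, num }.
Union: FOLLOW(<term>) = { EOF, 'then', 'while', id, num }.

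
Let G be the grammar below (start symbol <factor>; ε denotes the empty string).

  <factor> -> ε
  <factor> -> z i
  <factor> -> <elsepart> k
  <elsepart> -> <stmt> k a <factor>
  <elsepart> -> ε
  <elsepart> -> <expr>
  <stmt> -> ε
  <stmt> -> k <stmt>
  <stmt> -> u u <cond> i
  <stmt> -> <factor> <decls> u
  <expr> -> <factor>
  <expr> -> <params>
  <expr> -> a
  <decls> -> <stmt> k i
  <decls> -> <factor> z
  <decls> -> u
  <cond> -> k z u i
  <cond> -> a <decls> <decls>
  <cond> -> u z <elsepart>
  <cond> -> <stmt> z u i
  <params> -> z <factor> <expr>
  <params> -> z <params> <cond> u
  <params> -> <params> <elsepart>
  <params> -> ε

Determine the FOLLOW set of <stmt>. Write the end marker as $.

{ k, z }

In <elsepart> -> <stmt> k a <factor>: add FIRST(k a <factor>) = { k }.
In <stmt> -> k <stmt>: <stmt> is at the end, add FOLLOW(<stmt>) = { k, z }.
In <decls> -> <stmt> k i: add FIRST(k i) = { k }.
In <cond> -> <stmt> z u i: add FIRST(z u i) = { z }.
Union: FOLLOW(<stmt>) = { k, z }.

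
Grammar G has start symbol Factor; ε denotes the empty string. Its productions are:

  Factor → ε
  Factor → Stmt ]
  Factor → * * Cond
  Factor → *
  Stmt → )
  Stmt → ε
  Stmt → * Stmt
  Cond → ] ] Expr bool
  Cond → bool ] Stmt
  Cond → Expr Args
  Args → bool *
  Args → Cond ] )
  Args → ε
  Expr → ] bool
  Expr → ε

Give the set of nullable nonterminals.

{ Args, Cond, Expr, Factor, Stmt }

Directly nullable (have an ε-production): Factor, Stmt, Args, Expr.
Cond → Expr Args with every symbol nullable, so Cond is nullable.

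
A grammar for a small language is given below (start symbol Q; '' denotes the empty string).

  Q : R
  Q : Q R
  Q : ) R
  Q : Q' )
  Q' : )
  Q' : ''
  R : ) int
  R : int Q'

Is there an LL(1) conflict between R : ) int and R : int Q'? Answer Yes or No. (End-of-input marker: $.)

No

FIRST() int) = { ) } and FIRST(int Q') = { int }.
The FIRST sets are disjoint and neither alternative is nullable — no conflict.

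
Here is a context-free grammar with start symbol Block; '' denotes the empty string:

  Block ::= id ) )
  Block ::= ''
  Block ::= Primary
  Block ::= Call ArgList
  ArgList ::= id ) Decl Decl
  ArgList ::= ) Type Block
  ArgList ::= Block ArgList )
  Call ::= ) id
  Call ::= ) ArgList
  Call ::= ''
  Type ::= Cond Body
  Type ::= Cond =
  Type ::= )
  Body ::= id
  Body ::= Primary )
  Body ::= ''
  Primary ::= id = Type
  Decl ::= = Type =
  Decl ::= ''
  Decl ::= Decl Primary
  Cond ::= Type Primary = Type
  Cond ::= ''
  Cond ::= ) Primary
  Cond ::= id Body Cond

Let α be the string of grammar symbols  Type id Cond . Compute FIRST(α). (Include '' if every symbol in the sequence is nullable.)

Add FIRST(Type)\{''} = { ), =, id }; Type is nullable, continue.
id is a terminal; add {id} and stop.

{ ), =, id }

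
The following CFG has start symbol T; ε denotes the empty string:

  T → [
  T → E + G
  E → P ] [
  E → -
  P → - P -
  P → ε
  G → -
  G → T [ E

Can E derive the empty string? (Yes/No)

Nullable nonterminals: P.
No production of E has an RHS whose symbols are all nullable, so E is not nullable.

No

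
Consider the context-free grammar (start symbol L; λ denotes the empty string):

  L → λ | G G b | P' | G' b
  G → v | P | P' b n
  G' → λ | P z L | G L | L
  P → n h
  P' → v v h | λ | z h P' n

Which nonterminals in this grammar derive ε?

Directly nullable (have an λ-production): L, G', P'.
No other nonterminal has a production whose RHS symbols are all nullable.

{ G', L, P' }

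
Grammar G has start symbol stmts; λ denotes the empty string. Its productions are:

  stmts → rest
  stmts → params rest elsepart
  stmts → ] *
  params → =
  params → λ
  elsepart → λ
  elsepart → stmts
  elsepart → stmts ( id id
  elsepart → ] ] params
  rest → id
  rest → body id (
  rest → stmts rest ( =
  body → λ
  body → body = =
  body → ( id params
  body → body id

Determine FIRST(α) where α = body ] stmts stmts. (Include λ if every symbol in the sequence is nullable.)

{ (, =, ], id }

Add FIRST(body)\{λ} = { (, =, id }; body is nullable, continue.
] is a terminal; add {]} and stop.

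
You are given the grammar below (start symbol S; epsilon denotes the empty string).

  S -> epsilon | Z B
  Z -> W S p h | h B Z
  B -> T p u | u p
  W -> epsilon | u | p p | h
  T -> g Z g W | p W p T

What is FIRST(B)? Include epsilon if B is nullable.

{ g, p, u }

From B -> T p u: add FIRST(T) = { g, p }.
B -> u p contributes {u}.
Union: FIRST(B) = { g, p, u }.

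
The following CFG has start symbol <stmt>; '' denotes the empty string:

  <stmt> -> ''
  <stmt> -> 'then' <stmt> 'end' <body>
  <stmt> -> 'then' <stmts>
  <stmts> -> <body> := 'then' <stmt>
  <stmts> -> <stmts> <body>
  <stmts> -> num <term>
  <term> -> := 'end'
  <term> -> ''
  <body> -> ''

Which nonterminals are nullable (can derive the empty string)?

Directly nullable (have an ''-production): <stmt>, <term>, <body>.
No other nonterminal has a production whose RHS symbols are all nullable.

{ <body>, <stmt>, <term> }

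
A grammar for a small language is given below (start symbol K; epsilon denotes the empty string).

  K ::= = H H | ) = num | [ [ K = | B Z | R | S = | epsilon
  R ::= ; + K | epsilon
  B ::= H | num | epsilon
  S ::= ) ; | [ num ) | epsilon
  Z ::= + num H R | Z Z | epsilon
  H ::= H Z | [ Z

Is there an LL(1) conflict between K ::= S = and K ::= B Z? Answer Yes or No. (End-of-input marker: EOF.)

Yes

FIRST(S =) = { ), =, [ } and FIRST(B Z) = { +, [, num, epsilon }.
Both contain [, so the two alternatives are not disjoint — LL(1) conflict.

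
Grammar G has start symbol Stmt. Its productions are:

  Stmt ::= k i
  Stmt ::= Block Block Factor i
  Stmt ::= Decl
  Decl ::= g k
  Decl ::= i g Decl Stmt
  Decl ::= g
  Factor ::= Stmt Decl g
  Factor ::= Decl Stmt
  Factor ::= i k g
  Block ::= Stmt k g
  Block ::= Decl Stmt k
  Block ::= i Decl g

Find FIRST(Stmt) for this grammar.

Stmt ::= k i contributes {k}.
From Stmt ::= Block Block Factor i: add FIRST(Block) = { g, i, k }.
From Stmt ::= Decl: add FIRST(Decl) = { g, i }.
Union: FIRST(Stmt) = { g, i, k }.

{ g, i, k }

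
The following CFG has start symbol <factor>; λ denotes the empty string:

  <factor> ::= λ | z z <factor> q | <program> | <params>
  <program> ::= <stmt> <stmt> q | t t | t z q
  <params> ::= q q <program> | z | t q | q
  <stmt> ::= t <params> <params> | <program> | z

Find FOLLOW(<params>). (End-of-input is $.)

In <factor> ::= <params>: <params> is at the end, add FOLLOW(<factor>) = { $, q }.
In <stmt> ::= t <params> <params>: add FIRST(<params>) = { q, t, z }.
In <stmt> ::= t <params> <params>: <params> is at the end, add FOLLOW(<stmt>) = { q, t, z }.
Union: FOLLOW(<params>) = { $, q, t, z }.

{ $, q, t, z }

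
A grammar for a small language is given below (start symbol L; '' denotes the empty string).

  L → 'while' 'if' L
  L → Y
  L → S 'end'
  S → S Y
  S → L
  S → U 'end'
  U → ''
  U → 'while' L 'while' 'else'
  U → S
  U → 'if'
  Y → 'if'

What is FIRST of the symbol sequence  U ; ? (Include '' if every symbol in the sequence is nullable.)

{ 'end', 'if', 'while', ; }

Add FIRST(U)\{''} = { 'end', 'if', 'while' }; U is nullable, continue.
; is a terminal; add {;} and stop.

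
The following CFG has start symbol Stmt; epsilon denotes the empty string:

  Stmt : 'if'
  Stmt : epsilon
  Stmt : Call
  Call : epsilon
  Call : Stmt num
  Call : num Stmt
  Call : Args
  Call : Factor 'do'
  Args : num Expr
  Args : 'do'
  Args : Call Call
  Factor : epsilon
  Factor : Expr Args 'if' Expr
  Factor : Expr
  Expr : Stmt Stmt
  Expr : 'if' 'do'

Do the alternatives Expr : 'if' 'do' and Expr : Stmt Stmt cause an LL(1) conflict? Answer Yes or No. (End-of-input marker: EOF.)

Yes

FIRST('if' 'do') = { 'if' } and FIRST(Stmt Stmt) = { 'do', 'if', num, epsilon }.
Both contain 'if', so the two alternatives are not disjoint — LL(1) conflict.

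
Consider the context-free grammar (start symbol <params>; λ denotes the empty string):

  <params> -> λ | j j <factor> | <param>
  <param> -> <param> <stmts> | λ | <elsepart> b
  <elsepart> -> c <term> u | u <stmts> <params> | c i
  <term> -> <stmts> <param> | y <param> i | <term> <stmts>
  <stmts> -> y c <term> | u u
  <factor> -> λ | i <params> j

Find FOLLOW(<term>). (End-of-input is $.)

In <elsepart> -> c <term> u: add FIRST(u) = { u }.
In <term> -> <term> <stmts>: add FIRST(<stmts>) = { u, y }.
In <stmts> -> y c <term>: <term> is at the end, add FOLLOW(<stmts>) = { $, b, c, i, j, u, y }.
Union: FOLLOW(<term>) = { $, b, c, i, j, u, y }.

{ $, b, c, i, j, u, y }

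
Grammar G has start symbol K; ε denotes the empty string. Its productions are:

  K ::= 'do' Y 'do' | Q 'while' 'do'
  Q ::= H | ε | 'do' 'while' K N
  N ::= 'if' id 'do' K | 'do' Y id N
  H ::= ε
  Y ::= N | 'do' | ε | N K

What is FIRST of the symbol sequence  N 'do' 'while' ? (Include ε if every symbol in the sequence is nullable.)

{ 'do', 'if' }

Add FIRST(N) = { 'do', 'if' }; N is not nullable, stop.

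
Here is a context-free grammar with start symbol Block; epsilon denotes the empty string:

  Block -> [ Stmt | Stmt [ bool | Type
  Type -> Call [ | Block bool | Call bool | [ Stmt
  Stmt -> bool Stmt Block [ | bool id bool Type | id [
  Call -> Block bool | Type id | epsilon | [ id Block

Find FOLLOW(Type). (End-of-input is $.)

{ $, [, bool, id }

In Block -> Type: Type is at the end, add FOLLOW(Block) = { $, [, bool }.
In Stmt -> bool id bool Type: Type is at the end, add FOLLOW(Stmt) = { $, [, bool, id }.
In Call -> Type id: add FIRST(id) = { id }.
Union: FOLLOW(Type) = { $, [, bool, id }.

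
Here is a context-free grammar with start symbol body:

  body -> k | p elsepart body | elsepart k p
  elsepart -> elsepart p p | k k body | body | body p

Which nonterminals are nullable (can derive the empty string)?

{ } (none)

No nonterminal has an empty production or an RHS whose symbols are all nullable.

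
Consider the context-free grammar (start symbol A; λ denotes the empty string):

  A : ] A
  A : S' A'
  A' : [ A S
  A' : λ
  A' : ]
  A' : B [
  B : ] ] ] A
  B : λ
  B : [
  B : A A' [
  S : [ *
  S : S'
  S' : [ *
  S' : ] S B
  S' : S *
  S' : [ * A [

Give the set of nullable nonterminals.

Directly nullable (have an λ-production): A', B.
No other nonterminal has a production whose RHS symbols are all nullable.

{ A', B }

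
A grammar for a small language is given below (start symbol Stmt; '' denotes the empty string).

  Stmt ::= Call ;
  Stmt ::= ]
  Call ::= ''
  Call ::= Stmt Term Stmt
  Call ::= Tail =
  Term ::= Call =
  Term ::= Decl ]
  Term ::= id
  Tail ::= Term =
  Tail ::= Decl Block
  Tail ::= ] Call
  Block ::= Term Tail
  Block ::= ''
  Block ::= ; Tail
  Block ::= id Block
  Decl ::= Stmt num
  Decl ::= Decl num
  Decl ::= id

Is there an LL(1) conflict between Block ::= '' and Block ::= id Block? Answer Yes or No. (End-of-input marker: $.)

FIRST('') = { '' } and FIRST(id Block) = { id }.
The first is nullable but FOLLOW(Block) = { = } is disjoint from FIRST of the second.

No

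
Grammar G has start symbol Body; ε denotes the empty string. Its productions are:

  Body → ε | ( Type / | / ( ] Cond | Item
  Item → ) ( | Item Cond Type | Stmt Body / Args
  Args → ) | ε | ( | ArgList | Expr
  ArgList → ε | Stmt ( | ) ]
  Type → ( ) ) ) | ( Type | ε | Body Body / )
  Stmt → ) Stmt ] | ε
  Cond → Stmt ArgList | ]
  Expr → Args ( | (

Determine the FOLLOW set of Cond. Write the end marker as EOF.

In Body → / ( ] Cond: Cond is at the end, add FOLLOW(Body) = { EOF, (, ), / }.
In Item → Item Cond Type: add FIRST(Type)\{ε} = { (, ), / }.
  Since Type is nullable, also add FOLLOW(Item) = { EOF, (, ), /, ] }.
Union: FOLLOW(Cond) = { EOF, (, ), /, ] }.

{ EOF, (, ), /, ] }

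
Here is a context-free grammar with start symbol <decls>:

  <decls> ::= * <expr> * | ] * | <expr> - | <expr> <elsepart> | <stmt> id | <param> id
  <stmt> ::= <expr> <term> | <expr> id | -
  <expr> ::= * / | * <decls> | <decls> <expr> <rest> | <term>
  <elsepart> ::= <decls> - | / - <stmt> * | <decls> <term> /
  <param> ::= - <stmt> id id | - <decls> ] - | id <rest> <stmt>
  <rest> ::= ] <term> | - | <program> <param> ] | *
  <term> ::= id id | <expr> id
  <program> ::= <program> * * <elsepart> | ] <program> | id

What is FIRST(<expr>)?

{ *, -, ], id }

<expr> ::= * / contributes {*}.
<expr> ::= * <decls> contributes {*}.
From <expr> ::= <decls> <expr> <rest>: add FIRST(<decls>) = { *, -, ], id }.
From <expr> ::= <term>: add FIRST(<term>) = { *, -, ], id }.
Union: FIRST(<expr>) = { *, -, ], id }.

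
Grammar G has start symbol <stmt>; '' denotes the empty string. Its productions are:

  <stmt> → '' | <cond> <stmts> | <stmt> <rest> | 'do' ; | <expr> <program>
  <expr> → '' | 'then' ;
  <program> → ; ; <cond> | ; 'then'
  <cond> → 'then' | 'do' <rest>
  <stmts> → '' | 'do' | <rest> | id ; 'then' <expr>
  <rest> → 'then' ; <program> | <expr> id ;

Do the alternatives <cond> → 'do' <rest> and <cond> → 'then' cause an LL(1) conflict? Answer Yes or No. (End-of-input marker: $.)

No

FIRST('do' <rest>) = { 'do' } and FIRST('then') = { 'then' }.
The FIRST sets are disjoint and neither alternative is nullable — no conflict.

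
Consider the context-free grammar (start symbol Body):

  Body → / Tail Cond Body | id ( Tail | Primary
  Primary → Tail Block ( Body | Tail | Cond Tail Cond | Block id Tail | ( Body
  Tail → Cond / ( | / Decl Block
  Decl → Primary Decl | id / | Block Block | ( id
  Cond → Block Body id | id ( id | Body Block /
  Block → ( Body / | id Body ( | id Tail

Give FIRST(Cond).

From Cond → Block Body id: add FIRST(Block) = { (, id }.
Cond → id ( id contributes {id}.
From Cond → Body Block /: add FIRST(Body) = { (, /, id }.
Union: FIRST(Cond) = { (, /, id }.

{ (, /, id }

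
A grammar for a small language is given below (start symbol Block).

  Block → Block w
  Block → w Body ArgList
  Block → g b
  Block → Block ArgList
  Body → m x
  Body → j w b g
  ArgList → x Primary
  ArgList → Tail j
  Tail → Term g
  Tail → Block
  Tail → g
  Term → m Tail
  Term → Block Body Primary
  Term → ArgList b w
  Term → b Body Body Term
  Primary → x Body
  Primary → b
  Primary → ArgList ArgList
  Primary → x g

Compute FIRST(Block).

{ g, w }

From Block → Block w: add FIRST(Block) = { g, w }.
Block → w Body ArgList contributes {w}.
Block → g b contributes {g}.
From Block → Block ArgList: add FIRST(Block) = { g, w }.
Union: FIRST(Block) = { g, w }.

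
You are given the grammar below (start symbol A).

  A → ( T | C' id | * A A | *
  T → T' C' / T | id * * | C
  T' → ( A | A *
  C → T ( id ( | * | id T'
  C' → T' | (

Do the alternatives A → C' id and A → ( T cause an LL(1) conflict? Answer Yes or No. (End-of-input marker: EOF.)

FIRST(C' id) = { (, * } and FIRST(( T) = { ( }.
Both contain (, so the two alternatives are not disjoint — LL(1) conflict.

Yes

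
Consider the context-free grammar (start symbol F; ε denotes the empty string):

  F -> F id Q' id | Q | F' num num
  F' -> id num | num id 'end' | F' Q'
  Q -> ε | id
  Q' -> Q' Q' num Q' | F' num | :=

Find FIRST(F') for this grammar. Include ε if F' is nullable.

{ id, num }

F' -> id num contributes {id}.
F' -> num id 'end' contributes {num}.
From F' -> F' Q': add FIRST(F') = { id, num }.
Union: FIRST(F') = { id, num }.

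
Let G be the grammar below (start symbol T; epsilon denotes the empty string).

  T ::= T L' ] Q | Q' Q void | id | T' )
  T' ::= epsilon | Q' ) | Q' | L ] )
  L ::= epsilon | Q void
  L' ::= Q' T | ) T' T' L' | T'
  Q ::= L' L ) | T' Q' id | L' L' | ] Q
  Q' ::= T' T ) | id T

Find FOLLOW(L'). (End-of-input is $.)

In T ::= T L' ] Q: add FIRST(] Q) = { ] }.
In L' ::= ) T' T' L': L' is at the end, add FOLLOW(L') = { $, ), ], id, void }.
In Q ::= L' L ): add FIRST(L )) = { ), ], id, void }.
In Q ::= L' L': add FIRST(L')\{epsilon} = { ), ], id, void }.
  Since L' is nullable, also add FOLLOW(Q) = { $, ), ], id, void }.
In Q ::= L' L': L' is at the end, add FOLLOW(Q) = { $, ), ], id, void }.
Union: FOLLOW(L') = { $, ), ], id, void }.

{ $, ), ], id, void }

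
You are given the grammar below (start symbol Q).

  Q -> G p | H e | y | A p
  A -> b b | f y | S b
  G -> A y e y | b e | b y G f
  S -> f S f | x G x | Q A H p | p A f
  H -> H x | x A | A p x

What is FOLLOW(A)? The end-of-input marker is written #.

In Q -> A p: add FIRST(p) = { p }.
In G -> A y e y: add FIRST(y e y) = { y }.
In S -> Q A H p: add FIRST(H p) = { b, f, p, x, y }.
In S -> p A f: add FIRST(f) = { f }.
In H -> x A: A is at the end, add FOLLOW(H) = { e, p, x }.
In H -> A p x: add FIRST(p x) = { p }.
Union: FOLLOW(A) = { b, e, f, p, x, y }.

{ b, e, f, p, x, y }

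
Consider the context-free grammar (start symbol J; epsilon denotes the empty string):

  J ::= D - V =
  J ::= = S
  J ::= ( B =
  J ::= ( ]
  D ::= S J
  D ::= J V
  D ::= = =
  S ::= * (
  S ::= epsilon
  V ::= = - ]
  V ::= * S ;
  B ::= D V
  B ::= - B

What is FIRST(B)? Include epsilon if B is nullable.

From B ::= D V: add FIRST(D) = { (, *, = }.
B ::= - B contributes {-}.
Union: FIRST(B) = { (, *, -, = }.

{ (, *, -, = }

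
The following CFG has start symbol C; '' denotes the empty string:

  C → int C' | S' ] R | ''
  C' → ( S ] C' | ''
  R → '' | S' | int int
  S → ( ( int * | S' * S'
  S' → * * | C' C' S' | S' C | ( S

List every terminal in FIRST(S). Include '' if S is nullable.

S → ( ( int * contributes {(}.
From S → S' * S': add FIRST(S') = { (, * }.
Union: FIRST(S) = { (, * }.

{ (, * }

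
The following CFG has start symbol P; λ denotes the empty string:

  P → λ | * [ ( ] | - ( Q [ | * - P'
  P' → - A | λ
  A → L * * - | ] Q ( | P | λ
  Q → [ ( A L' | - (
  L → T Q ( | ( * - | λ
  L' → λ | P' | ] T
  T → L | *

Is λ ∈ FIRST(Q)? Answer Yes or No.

Nullable nonterminals: A, L, L', P, P', T.
No production of Q has an RHS whose symbols are all nullable, so Q is not nullable.

No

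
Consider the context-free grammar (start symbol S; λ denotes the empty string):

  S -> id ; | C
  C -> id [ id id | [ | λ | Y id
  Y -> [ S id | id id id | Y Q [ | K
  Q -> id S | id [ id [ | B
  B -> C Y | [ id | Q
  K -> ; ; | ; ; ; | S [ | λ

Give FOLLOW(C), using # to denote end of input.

{ #, ;, [, id }

In S -> C: C is at the end, add FOLLOW(S) = { #, [, id }.
In B -> C Y: add FIRST(Y)\{λ} = { ;, [, id }.
  Since Y is nullable, also add FOLLOW(B) = { [ }.
Union: FOLLOW(C) = { #, ;, [, id }.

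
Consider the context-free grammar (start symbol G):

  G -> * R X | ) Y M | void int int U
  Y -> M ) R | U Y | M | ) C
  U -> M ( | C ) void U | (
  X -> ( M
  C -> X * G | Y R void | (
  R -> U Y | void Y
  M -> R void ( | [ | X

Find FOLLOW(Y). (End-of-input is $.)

In G -> ) Y M: add FIRST(M) = { (, ), [, void }.
In Y -> U Y: Y is at the end, add FOLLOW(Y) = { (, ), [, void }.
In C -> Y R void: add FIRST(R void) = { (, ), [, void }.
In R -> U Y: Y is at the end, add FOLLOW(R) = { (, ), [, void }.
In R -> void Y: Y is at the end, add FOLLOW(R) = { (, ), [, void }.
Union: FOLLOW(Y) = { (, ), [, void }.

{ (, ), [, void }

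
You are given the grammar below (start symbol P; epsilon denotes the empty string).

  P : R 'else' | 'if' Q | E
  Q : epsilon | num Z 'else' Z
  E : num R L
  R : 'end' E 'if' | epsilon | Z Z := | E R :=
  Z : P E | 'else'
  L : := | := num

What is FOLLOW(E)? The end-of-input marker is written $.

{ $, 'else', 'end', 'if', :=, num }

In P : E: E is at the end, add FOLLOW(P) = { $, num }.
In R : 'end' E 'if': add FIRST('if') = { 'if' }.
In R : E R :=: add FIRST(R :=) = { 'else', 'end', 'if', :=, num }.
In Z : P E: E is at the end, add FOLLOW(Z) = { $, 'else', 'end', 'if', :=, num }.
Union: FOLLOW(E) = { $, 'else', 'end', 'if', :=, num }.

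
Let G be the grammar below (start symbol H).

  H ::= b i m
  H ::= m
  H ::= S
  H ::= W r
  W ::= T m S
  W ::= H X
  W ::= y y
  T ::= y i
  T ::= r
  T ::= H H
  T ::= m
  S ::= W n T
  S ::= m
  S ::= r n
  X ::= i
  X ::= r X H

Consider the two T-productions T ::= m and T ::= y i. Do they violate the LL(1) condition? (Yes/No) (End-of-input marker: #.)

FIRST(m) = { m } and FIRST(y i) = { y }.
The FIRST sets are disjoint and neither alternative is nullable — no conflict.

No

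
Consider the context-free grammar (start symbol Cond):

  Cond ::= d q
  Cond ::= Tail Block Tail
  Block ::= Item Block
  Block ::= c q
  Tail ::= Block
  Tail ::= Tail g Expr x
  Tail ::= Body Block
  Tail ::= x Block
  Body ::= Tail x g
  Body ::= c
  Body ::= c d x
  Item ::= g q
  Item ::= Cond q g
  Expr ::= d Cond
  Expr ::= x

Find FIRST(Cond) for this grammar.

Cond ::= d q contributes {d}.
From Cond ::= Tail Block Tail: add FIRST(Tail) = { c, d, g, x }.
Union: FIRST(Cond) = { c, d, g, x }.

{ c, d, g, x }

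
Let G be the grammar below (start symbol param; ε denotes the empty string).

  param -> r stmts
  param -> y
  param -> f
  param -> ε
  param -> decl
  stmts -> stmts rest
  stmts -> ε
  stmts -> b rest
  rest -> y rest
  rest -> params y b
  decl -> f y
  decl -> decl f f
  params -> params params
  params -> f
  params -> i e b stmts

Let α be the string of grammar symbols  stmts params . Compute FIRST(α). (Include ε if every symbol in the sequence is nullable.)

Add FIRST(stmts)\{ε} = { b, f, i, y }; stmts is nullable, continue.
Add FIRST(params) = { f, i }; params is not nullable, stop.

{ b, f, i, y }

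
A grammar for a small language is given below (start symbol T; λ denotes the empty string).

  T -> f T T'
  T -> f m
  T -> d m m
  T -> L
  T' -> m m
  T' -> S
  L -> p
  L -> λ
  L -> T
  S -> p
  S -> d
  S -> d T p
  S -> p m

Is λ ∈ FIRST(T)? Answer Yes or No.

Yes

T -> L and each of L is nullable, so T ⇒* λ.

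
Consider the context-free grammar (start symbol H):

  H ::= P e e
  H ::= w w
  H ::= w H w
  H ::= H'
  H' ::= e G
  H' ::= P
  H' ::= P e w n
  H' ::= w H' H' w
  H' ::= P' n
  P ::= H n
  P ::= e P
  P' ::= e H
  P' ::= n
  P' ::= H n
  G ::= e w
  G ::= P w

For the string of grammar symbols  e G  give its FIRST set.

{ e }

e is a terminal; add {e} and stop.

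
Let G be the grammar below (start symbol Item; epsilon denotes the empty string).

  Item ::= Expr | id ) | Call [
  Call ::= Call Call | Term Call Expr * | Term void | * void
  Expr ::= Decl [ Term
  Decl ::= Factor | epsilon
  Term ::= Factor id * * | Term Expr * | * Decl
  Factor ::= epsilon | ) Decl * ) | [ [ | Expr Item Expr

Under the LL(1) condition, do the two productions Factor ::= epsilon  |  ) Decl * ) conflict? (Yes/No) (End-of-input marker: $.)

Yes

FIRST(epsilon) = { epsilon } and FIRST() Decl * )) = { ) }.
The first alternative is nullable and FOLLOW(Factor) = { $, ), *, [, id, void } shares ) with FIRST of the second — conflict.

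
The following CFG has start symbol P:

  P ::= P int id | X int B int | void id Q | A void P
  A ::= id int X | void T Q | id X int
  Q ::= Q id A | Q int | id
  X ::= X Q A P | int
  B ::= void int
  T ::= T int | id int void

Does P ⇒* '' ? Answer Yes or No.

No nonterminal in this grammar is nullable.
No production of P has an RHS whose symbols are all nullable, so P is not nullable.

No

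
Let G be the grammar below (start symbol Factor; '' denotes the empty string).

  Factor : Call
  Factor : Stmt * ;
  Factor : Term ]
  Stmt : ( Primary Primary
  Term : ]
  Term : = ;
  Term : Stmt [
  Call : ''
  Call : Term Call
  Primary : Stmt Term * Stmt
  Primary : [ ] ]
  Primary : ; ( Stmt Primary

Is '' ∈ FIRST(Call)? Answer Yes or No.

Yes

Call has an ''-production, so Call ⇒ ''.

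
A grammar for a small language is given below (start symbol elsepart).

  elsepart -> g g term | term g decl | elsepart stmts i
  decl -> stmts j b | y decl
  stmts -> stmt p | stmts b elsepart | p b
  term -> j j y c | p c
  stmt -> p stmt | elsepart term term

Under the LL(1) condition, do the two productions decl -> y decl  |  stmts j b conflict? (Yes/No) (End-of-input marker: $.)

No

FIRST(y decl) = { y } and FIRST(stmts j b) = { g, j, p }.
The FIRST sets are disjoint and neither alternative is nullable — no conflict.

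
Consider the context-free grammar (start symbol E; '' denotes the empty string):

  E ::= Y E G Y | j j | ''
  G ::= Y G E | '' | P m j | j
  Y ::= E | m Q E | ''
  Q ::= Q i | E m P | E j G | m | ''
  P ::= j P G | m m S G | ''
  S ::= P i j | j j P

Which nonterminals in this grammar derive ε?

{ E, G, P, Q, Y }

Directly nullable (have an ''-production): E, G, Y, Q, P.
No other nonterminal has a production whose RHS symbols are all nullable.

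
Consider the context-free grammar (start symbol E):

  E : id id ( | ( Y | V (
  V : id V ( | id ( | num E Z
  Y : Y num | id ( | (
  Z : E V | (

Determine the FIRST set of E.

{ (, id, num }

E : id id ( contributes {id}.
E : ( Y contributes {(}.
From E : V (: add FIRST(V) = { id, num }.
Union: FIRST(E) = { (, id, num }.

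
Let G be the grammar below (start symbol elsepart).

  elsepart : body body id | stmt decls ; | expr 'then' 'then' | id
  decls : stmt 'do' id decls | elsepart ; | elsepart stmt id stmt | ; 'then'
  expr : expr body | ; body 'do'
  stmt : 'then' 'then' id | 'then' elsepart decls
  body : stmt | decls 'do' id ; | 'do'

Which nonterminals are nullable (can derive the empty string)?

No nonterminal has an empty production or an RHS whose symbols are all nullable.

{ } (none)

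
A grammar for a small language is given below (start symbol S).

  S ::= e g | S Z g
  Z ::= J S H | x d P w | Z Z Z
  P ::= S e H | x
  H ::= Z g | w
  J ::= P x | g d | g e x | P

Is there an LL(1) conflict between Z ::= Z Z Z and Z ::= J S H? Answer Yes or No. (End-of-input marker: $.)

FIRST(Z Z Z) = { e, g, x } and FIRST(J S H) = { e, g, x }.
Both contain e, so the two alternatives are not disjoint — LL(1) conflict.

Yes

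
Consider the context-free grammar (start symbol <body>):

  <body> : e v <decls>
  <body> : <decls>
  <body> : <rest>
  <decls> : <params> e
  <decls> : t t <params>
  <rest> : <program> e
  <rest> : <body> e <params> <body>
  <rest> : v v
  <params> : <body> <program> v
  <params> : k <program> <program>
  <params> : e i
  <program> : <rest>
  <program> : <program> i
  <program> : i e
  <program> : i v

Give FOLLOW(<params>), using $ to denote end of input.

In <decls> : <params> e: add FIRST(e) = { e }.
In <decls> : t t <params>: <params> is at the end, add FOLLOW(<decls>) = { $, e, i, k, t, v }.
In <rest> : <body> e <params> <body>: add FIRST(<body>) = { e, i, k, t, v }.
Union: FOLLOW(<params>) = { $, e, i, k, t, v }.

{ $, e, i, k, t, v }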